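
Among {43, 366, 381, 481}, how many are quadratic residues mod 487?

(43/487) = -1 → non-residue.
(366/487) = -1 → non-residue.
(381/487) = -1 → non-residue.
(481/487) = +1 → QR.
Total quadratic residues among the 4: 1.

1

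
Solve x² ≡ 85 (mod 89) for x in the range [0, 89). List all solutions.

21, 68

89 ≡ 1 (mod 4), so we find a root by search.
Trying successive values, 21² = 441 ≡ 85 (mod 89). The other root is 89 − 21 = 68.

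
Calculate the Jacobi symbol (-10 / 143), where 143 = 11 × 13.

First reduce: -10 ≡ 133 (mod 143).
Reciprocity: 133 ≡ 1 and 143 ≡ 3 (mod 4), so (133/143) = +(143/133).
Reduce top mod 133: now compute (10/133).
Pull out 2: since 133 ≡ 5 (mod 8), (2/133) = -1.
Reciprocity: 5 ≡ 1 and 133 ≡ 1 (mod 4), so (5/133) = +(133/5).
Reduce top mod 5: now compute (3/5).
Reciprocity: 3 ≡ 3 and 5 ≡ 1 (mod 4), so (3/5) = +(5/3).
Reduce top mod 3: now compute (2/3).
Pull out 2: since 3 ≡ 3 (mod 8), (2/3) = -1.
Reached (1/3) = 1. Collecting the sign flips along the way, the symbol is +1.

1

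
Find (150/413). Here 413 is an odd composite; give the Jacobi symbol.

1

Pull out 2: since 413 ≡ 5 (mod 8), (2/413) = -1.
Reciprocity: 75 ≡ 3 and 413 ≡ 1 (mod 4), so (75/413) = +(413/75).
Reduce top mod 75: now compute (38/75).
Pull out 2: since 75 ≡ 3 (mod 8), (2/75) = -1.
Reciprocity: 19 ≡ 3 and 75 ≡ 3 (mod 4), so (19/75) = −(75/19).
Reduce top mod 19: now compute (18/19).
Pull out 2: since 19 ≡ 3 (mod 8), (2/19) = -1.
Reciprocity: 9 ≡ 1 and 19 ≡ 3 (mod 4), so (9/19) = +(19/9).
Reduce top mod 9: now compute (1/9).
Reached (1/9) = 1. Collecting the sign flips along the way, the symbol is +1.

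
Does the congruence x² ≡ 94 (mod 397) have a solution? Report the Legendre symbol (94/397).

-1

Euler's criterion: (94/397) ≡ 94^198 (mod 397).
94^2 ≡ 102 (mod 397)
94^4 ≡ 82 (mod 397)
94^8 ≡ 372 (mod 397)
94^16 ≡ 228 (mod 397)
94^32 ≡ 374 (mod 397)
94^64 ≡ 132 (mod 397)
94^128 ≡ 353 (mod 397)
94^198 = 94^(128+64+4+2) ≡ 396 (mod 397).
Result is 396 ≡ −1, so (94/397) = −1.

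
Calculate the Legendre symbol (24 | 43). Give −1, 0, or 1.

Pull out 2^3: since 43 ≡ 3 (mod 8), (2/43) = -1, so (2/43)^3 = -1.
Reciprocity: 3 ≡ 3 and 43 ≡ 3 (mod 4), so (3/43) = −(43/3).
Reduce top mod 3: now compute (1/3).
Reached (1/3) = 1. Collecting the sign flips along the way, the symbol is +1.

1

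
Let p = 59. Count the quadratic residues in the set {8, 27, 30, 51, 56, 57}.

3

(8/59) = -1 → non-residue.
(27/59) = +1 → QR.
(30/59) = -1 → non-residue.
(51/59) = +1 → QR.
(56/59) = -1 → non-residue.
(57/59) = +1 → QR.
Total quadratic residues among the 6: 3.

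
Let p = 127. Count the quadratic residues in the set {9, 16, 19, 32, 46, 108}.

(9/127) = +1 → QR.
(16/127) = +1 → QR.
(19/127) = +1 → QR.
(32/127) = +1 → QR.
(46/127) = -1 → non-residue.
(108/127) = -1 → non-residue.
Total quadratic residues among the 6: 4.

4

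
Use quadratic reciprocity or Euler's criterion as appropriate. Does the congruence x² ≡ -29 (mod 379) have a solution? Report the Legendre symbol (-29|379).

Euler's criterion: (-29/379) ≡ 350^189 (mod 379).
350^2 ≡ 83 (mod 379)
350^4 ≡ 67 (mod 379)
350^8 ≡ 320 (mod 379)
350^16 ≡ 70 (mod 379)
350^32 ≡ 352 (mod 379)
350^64 ≡ 350 (mod 379)
350^128 ≡ 83 (mod 379)
350^189 = 350^(128+32+16+8+4+1) ≡ 1 (mod 379).
Result is 1, so (-29/379) = 1.

1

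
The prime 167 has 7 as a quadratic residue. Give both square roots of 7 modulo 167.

72, 95

Since 167 ≡ 3 (mod 4), a square root of 7 is 7^((167+1)/4) = 7^42 mod 167.
Repeated squaring: 7^2≡49, 7^4≡63, 7^8≡128, 7^16≡18, 7^32≡157 (mod 167).
7^42 = 7^(32+8+2) ≡ 72 (mod 167).
Check: 72² = 5184 ≡ 7 (mod 167). The two roots are 72 and 95.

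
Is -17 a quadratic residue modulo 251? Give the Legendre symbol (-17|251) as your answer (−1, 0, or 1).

First reduce: -17 ≡ 234 (mod 251).
Pull out 2: since 251 ≡ 3 (mod 8), (2/251) = -1.
Reciprocity: 117 ≡ 1 and 251 ≡ 3 (mod 4), so (117/251) = +(251/117).
Reduce top mod 117: now compute (17/117).
Reciprocity: 17 ≡ 1 and 117 ≡ 1 (mod 4), so (17/117) = +(117/17).
Reduce top mod 17: now compute (15/17).
Reciprocity: 15 ≡ 3 and 17 ≡ 1 (mod 4), so (15/17) = +(17/15).
Reduce top mod 15: now compute (2/15).
Pull out 2: since 15 ≡ 7 (mod 8), (2/15) = +1.
Reached (1/15) = 1. Collecting the sign flips along the way, the symbol is -1.

-1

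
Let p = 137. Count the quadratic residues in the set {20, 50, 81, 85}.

2

(20/137) = -1 → non-residue.
(50/137) = +1 → QR.
(81/137) = +1 → QR.
(85/137) = -1 → non-residue.
Total quadratic residues among the 4: 2.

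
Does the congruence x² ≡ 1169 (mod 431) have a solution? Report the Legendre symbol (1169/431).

First reduce: 1169 ≡ 307 (mod 431).
Reciprocity: 307 ≡ 3 and 431 ≡ 3 (mod 4), so (307/431) = −(431/307).
Reduce top mod 307: now compute (124/307).
Pull out 2^2: since 307 ≡ 3 (mod 8), (2/307) = -1, so (2/307)^2 = +1.
Reciprocity: 31 ≡ 3 and 307 ≡ 3 (mod 4), so (31/307) = −(307/31).
Reduce top mod 31: now compute (28/31).
Pull out 2^2: since 31 ≡ 7 (mod 8), (2/31) = +1, so (2/31)^2 = +1.
Reciprocity: 7 ≡ 3 and 31 ≡ 3 (mod 4), so (7/31) = −(31/7).
Reduce top mod 7: now compute (3/7).
Reciprocity: 3 ≡ 3 and 7 ≡ 3 (mod 4), so (3/7) = −(7/3).
Reduce top mod 3: now compute (1/3).
Reached (1/3) = 1. Collecting the sign flips along the way, the symbol is +1.

1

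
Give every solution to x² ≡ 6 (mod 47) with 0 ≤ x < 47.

10, 37

Since 47 ≡ 3 (mod 4), a square root of 6 is 6^((47+1)/4) = 6^12 mod 47.
Repeated squaring: 6^2≡36, 6^4≡27, 6^8≡24 (mod 47).
6^12 = 6^(8+4) ≡ 37 (mod 47).
Check: 37² = 1369 ≡ 6 (mod 47). The two roots are 10 and 37.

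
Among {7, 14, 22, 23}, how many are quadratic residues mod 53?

1

(7/53) = +1 → QR.
(14/53) = -1 → non-residue.
(22/53) = -1 → non-residue.
(23/53) = -1 → non-residue.
Total quadratic residues among the 4: 1.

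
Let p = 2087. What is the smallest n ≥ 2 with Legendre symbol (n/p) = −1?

(2/2087) = +1, so 2 is a residue.
(3/2087) = +1, so 3 is a residue.
(4/2087) = +1, so 4 is a residue.
(5/2087) = −1, so 5 is the smallest positive non-residue mod 2087.

5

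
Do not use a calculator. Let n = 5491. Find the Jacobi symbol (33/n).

Reciprocity: 33 ≡ 1 and 5491 ≡ 3 (mod 4), so (33/5491) = +(5491/33).
Reduce top mod 33: now compute (13/33).
Reciprocity: 13 ≡ 1 and 33 ≡ 1 (mod 4), so (13/33) = +(33/13).
Reduce top mod 13: now compute (7/13).
Reciprocity: 7 ≡ 3 and 13 ≡ 1 (mod 4), so (7/13) = +(13/7).
Reduce top mod 7: now compute (6/7).
Pull out 2: since 7 ≡ 7 (mod 8), (2/7) = +1.
Reciprocity: 3 ≡ 3 and 7 ≡ 3 (mod 4), so (3/7) = −(7/3).
Reduce top mod 3: now compute (1/3).
Reached (1/3) = 1. Collecting the sign flips along the way, the symbol is -1.

-1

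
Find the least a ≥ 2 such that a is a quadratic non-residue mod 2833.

5

(2/2833) = +1, so 2 is a residue.
(3/2833) = +1, so 3 is a residue.
(4/2833) = +1, so 4 is a residue.
(5/2833) = −1, so 5 is the smallest positive non-residue mod 2833.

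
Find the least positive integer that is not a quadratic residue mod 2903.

(2/2903) = +1, so 2 is a residue.
(3/2903) = +1, so 3 is a residue.
(4/2903) = +1, so 4 is a residue.
(5/2903) = −1, so 5 is the smallest positive non-residue mod 2903.

5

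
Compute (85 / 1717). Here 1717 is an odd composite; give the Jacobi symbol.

Reciprocity: 85 ≡ 1 and 1717 ≡ 1 (mod 4), so (85/1717) = +(1717/85).
Reduce top mod 85: now compute (17/85).
Reciprocity: 17 ≡ 1 and 85 ≡ 1 (mod 4), so (17/85) = +(85/17).
Reduce top mod 17: now compute (0/17).
Top reduces to 0: gcd > 1, so the symbol is 0.

0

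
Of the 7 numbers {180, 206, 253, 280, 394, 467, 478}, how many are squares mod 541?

4

(180/541) = +1 → QR.
(206/541) = -1 → non-residue.
(253/541) = -1 → non-residue.
(280/541) = -1 → non-residue.
(394/541) = +1 → QR.
(467/541) = +1 → QR.
(478/541) = +1 → QR.
Total quadratic residues among the 7: 4.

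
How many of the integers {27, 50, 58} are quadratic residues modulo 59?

(27/59) = +1 → QR.
(50/59) = -1 → non-residue.
(58/59) = -1 → non-residue.
Total quadratic residues among the 3: 1.

1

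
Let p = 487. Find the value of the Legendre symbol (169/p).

Reciprocity: 169 ≡ 1 and 487 ≡ 3 (mod 4), so (169/487) = +(487/169).
Reduce top mod 169: now compute (149/169).
Reciprocity: 149 ≡ 1 and 169 ≡ 1 (mod 4), so (149/169) = +(169/149).
Reduce top mod 149: now compute (20/149).
Pull out 2^2: since 149 ≡ 5 (mod 8), (2/149) = -1, so (2/149)^2 = +1.
Reciprocity: 5 ≡ 1 and 149 ≡ 1 (mod 4), so (5/149) = +(149/5).
Reduce top mod 5: now compute (4/5).
Pull out 2^2: since 5 ≡ 5 (mod 8), (2/5) = -1, so (2/5)^2 = +1.
Reached (1/5) = 1. Collecting the sign flips along the way, the symbol is +1.

1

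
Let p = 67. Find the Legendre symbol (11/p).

-1

Reciprocity: 11 ≡ 3 and 67 ≡ 3 (mod 4), so (11/67) = −(67/11).
Reduce top mod 11: now compute (1/11).
Reached (1/11) = 1. Collecting the sign flips along the way, the symbol is -1.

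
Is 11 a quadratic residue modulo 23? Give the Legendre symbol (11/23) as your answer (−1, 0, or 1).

-1

Reciprocity: 11 ≡ 3 and 23 ≡ 3 (mod 4), so (11/23) = −(23/11).
Reduce top mod 11: now compute (1/11).
Reached (1/11) = 1. Collecting the sign flips along the way, the symbol is -1.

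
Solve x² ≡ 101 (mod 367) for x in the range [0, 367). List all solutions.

Since 367 ≡ 3 (mod 4), a square root of 101 is 101^((367+1)/4) = 101^92 mod 367.
Repeated squaring: 101^2≡292, 101^4≡120, 101^8≡87, 101^16≡229, 101^32≡327, 101^64≡132 (mod 367).
101^92 = 101^(64+16+8+4) ≡ 323 (mod 367).
Check: 323² = 104329 ≡ 101 (mod 367). The two roots are 44 and 323.

44, 323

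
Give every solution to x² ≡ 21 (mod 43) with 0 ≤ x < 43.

8, 35

Since 43 ≡ 3 (mod 4), a square root of 21 is 21^((43+1)/4) = 21^11 mod 43.
Repeated squaring: 21^2≡11, 21^4≡35, 21^8≡21 (mod 43).
21^11 = 21^(8+2+1) ≡ 35 (mod 43).
Check: 35² = 1225 ≡ 21 (mod 43). The two roots are 8 and 35.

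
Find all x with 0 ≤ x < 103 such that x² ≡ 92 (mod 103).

35, 68

Since 103 ≡ 3 (mod 4), a square root of 92 is 92^((103+1)/4) = 92^26 mod 103.
Repeated squaring: 92^2≡18, 92^4≡15, 92^8≡19, 92^16≡52 (mod 103).
92^26 = 92^(16+8+2) ≡ 68 (mod 103).
Check: 68² = 4624 ≡ 92 (mod 103). The two roots are 35 and 68.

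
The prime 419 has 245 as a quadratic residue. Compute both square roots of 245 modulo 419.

Since 419 ≡ 3 (mod 4), a square root of 245 is 245^((419+1)/4) = 245^105 mod 419.
Repeated squaring: 245^2≡108, 245^4≡351, 245^8≡15, 245^16≡225, 245^32≡345, 245^64≡29 (mod 419).
245^105 = 245^(64+32+8+1) ≡ 287 (mod 419).
Check: 287² = 82369 ≡ 245 (mod 419). The two roots are 132 and 287.

132, 287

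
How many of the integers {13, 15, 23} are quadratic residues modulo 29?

2

(13/29) = +1 → QR.
(15/29) = -1 → non-residue.
(23/29) = +1 → QR.
Total quadratic residues among the 3: 2.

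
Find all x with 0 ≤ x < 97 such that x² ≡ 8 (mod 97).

97 ≡ 1 (mod 4), so we find a root by search.
Trying successive values, 28² = 784 ≡ 8 (mod 97). The other root is 97 − 28 = 69.

28, 69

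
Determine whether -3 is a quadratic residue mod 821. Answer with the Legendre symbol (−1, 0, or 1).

-1

First reduce: -3 ≡ 818 (mod 821).
Pull out 2: since 821 ≡ 5 (mod 8), (2/821) = -1.
Reciprocity: 409 ≡ 1 and 821 ≡ 1 (mod 4), so (409/821) = +(821/409).
Reduce top mod 409: now compute (3/409).
Reciprocity: 3 ≡ 3 and 409 ≡ 1 (mod 4), so (3/409) = +(409/3).
Reduce top mod 3: now compute (1/3).
Reached (1/3) = 1. Collecting the sign flips along the way, the symbol is -1.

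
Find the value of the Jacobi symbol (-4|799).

First reduce: -4 ≡ 795 (mod 799).
Reciprocity: 795 ≡ 3 and 799 ≡ 3 (mod 4), so (795/799) = −(799/795).
Reduce top mod 795: now compute (4/795).
Pull out 2^2: since 795 ≡ 3 (mod 8), (2/795) = -1, so (2/795)^2 = +1.
Reached (1/795) = 1. Collecting the sign flips along the way, the symbol is -1.

-1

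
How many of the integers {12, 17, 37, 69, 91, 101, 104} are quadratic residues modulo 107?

4

(12/107) = +1 → QR.
(17/107) = -1 → non-residue.
(37/107) = +1 → QR.
(69/107) = +1 → QR.
(91/107) = -1 → non-residue.
(101/107) = +1 → QR.
(104/107) = -1 → non-residue.
Total quadratic residues among the 7: 4.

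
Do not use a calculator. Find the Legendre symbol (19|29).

-1

Euler's criterion: (19/29) ≡ 19^14 (mod 29).
19^2 ≡ 13 (mod 29)
19^4 ≡ 24 (mod 29)
19^8 ≡ 25 (mod 29)
19^14 = 19^(8+4+2) ≡ 28 (mod 29).
Result is 28 ≡ −1, so (19/29) = −1.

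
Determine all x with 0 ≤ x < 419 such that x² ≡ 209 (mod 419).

Since 419 ≡ 3 (mod 4), a square root of 209 is 209^((419+1)/4) = 209^105 mod 419.
Repeated squaring: 209^2≡105, 209^4≡131, 209^8≡401, 209^16≡324, 209^32≡226, 209^64≡377 (mod 419).
209^105 = 209^(64+32+8+1) ≡ 48 (mod 419).
Check: 48² = 2304 ≡ 209 (mod 419). The two roots are 48 and 371.

48, 371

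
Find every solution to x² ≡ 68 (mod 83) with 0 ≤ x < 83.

Since 83 ≡ 3 (mod 4), a square root of 68 is 68^((83+1)/4) = 68^21 mod 83.
Repeated squaring: 68^2≡59, 68^4≡78, 68^8≡25, 68^16≡44 (mod 83).
68^21 = 68^(16+4+1) ≡ 63 (mod 83).
Check: 63² = 3969 ≡ 68 (mod 83). The two roots are 20 and 63.

20, 63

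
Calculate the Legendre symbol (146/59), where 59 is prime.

1

First reduce: 146 ≡ 28 (mod 59).
Pull out 2^2: since 59 ≡ 3 (mod 8), (2/59) = -1, so (2/59)^2 = +1.
Reciprocity: 7 ≡ 3 and 59 ≡ 3 (mod 4), so (7/59) = −(59/7).
Reduce top mod 7: now compute (3/7).
Reciprocity: 3 ≡ 3 and 7 ≡ 3 (mod 4), so (3/7) = −(7/3).
Reduce top mod 3: now compute (1/3).
Reached (1/3) = 1. Collecting the sign flips along the way, the symbol is +1.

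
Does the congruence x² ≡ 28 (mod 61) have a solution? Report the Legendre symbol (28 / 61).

-1

Pull out 2^2: since 61 ≡ 5 (mod 8), (2/61) = -1, so (2/61)^2 = +1.
Reciprocity: 7 ≡ 3 and 61 ≡ 1 (mod 4), so (7/61) = +(61/7).
Reduce top mod 7: now compute (5/7).
Reciprocity: 5 ≡ 1 and 7 ≡ 3 (mod 4), so (5/7) = +(7/5).
Reduce top mod 5: now compute (2/5).
Pull out 2: since 5 ≡ 5 (mod 8), (2/5) = -1.
Reached (1/5) = 1. Collecting the sign flips along the way, the symbol is -1.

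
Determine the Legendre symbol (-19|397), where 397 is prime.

Euler's criterion: (-19/397) ≡ 378^198 (mod 397).
378^2 ≡ 361 (mod 397)
378^4 ≡ 105 (mod 397)
378^8 ≡ 306 (mod 397)
378^16 ≡ 341 (mod 397)
378^32 ≡ 357 (mod 397)
378^64 ≡ 12 (mod 397)
378^128 ≡ 144 (mod 397)
378^198 = 378^(128+64+4+2) ≡ 1 (mod 397).
Result is 1, so (-19/397) = 1.

1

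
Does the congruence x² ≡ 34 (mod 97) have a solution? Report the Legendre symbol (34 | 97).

Euler's criterion: (34/97) ≡ 34^48 (mod 97).
34^2 ≡ 89 (mod 97)
34^4 ≡ 64 (mod 97)
34^8 ≡ 22 (mod 97)
34^16 ≡ 96 (mod 97)
34^32 ≡ 1 (mod 97)
34^48 = 34^(32+16) ≡ 96 (mod 97).
Result is 96 ≡ −1, so (34/97) = −1.

-1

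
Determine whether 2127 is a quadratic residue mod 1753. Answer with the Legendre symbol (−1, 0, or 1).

First reduce: 2127 ≡ 374 (mod 1753).
Pull out 2: since 1753 ≡ 1 (mod 8), (2/1753) = +1.
Reciprocity: 187 ≡ 3 and 1753 ≡ 1 (mod 4), so (187/1753) = +(1753/187).
Reduce top mod 187: now compute (70/187).
Pull out 2: since 187 ≡ 3 (mod 8), (2/187) = -1.
Reciprocity: 35 ≡ 3 and 187 ≡ 3 (mod 4), so (35/187) = −(187/35).
Reduce top mod 35: now compute (12/35).
Pull out 2^2: since 35 ≡ 3 (mod 8), (2/35) = -1, so (2/35)^2 = +1.
Reciprocity: 3 ≡ 3 and 35 ≡ 3 (mod 4), so (3/35) = −(35/3).
Reduce top mod 3: now compute (2/3).
Pull out 2: since 3 ≡ 3 (mod 8), (2/3) = -1.
Reached (1/3) = 1. Collecting the sign flips along the way, the symbol is +1.

1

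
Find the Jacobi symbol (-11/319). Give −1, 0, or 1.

First reduce: -11 ≡ 308 (mod 319).
Pull out 2^2: since 319 ≡ 7 (mod 8), (2/319) = +1, so (2/319)^2 = +1.
Reciprocity: 77 ≡ 1 and 319 ≡ 3 (mod 4), so (77/319) = +(319/77).
Reduce top mod 77: now compute (11/77).
Reciprocity: 11 ≡ 3 and 77 ≡ 1 (mod 4), so (11/77) = +(77/11).
Reduce top mod 11: now compute (0/11).
Top reduces to 0: gcd > 1, so the symbol is 0.

0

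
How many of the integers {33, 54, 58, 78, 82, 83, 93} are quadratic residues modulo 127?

(33/127) = -1 → non-residue.
(54/127) = -1 → non-residue.
(58/127) = -1 → non-residue.
(78/127) = -1 → non-residue.
(82/127) = +1 → QR.
(83/127) = -1 → non-residue.
(93/127) = -1 → non-residue.
Total quadratic residues among the 7: 1.

1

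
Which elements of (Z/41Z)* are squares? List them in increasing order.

Square k = 1,…,20 (k and 41−k give the same square):
1²=1, 2²=4, 3²=9, 4²=16, 5²=25, 6²=36, 7²≡8, 8²≡23, 9²≡40, 10²≡18, 11²≡39, 12²≡21, 13²≡5, 14²≡32, 15²≡20, 16²≡10, 17²≡2, 18²≡37, 19²≡33, 20²≡31 (mod 41).
So the quadratic residues mod 41 are {1, 2, 4, 5, 8, 9, 10, 16, 18, 20, 21, 23, 25, 31, 32, 33, 36, 37, 39, 40}.

1,2,4,5,8,9,10,16,18,20,21,23,25,31,32,33,36,37,39,40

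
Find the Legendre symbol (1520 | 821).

First reduce: 1520 ≡ 699 (mod 821).
Reciprocity: 699 ≡ 3 and 821 ≡ 1 (mod 4), so (699/821) = +(821/699).
Reduce top mod 699: now compute (122/699).
Pull out 2: since 699 ≡ 3 (mod 8), (2/699) = -1.
Reciprocity: 61 ≡ 1 and 699 ≡ 3 (mod 4), so (61/699) = +(699/61).
Reduce top mod 61: now compute (28/61).
Pull out 2^2: since 61 ≡ 5 (mod 8), (2/61) = -1, so (2/61)^2 = +1.
Reciprocity: 7 ≡ 3 and 61 ≡ 1 (mod 4), so (7/61) = +(61/7).
Reduce top mod 7: now compute (5/7).
Reciprocity: 5 ≡ 1 and 7 ≡ 3 (mod 4), so (5/7) = +(7/5).
Reduce top mod 5: now compute (2/5).
Pull out 2: since 5 ≡ 5 (mod 8), (2/5) = -1.
Reached (1/5) = 1. Collecting the sign flips along the way, the symbol is +1.

1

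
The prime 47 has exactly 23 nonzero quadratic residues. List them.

Square k = 1,…,23 (k and 47−k give the same square):
1²=1, 2²=4, 3²=9, 4²=16, 5²=25, 6²=36, 7²≡2, 8²≡17, 9²≡34, 10²≡6, 11²≡27, 12²≡3, 13²≡28, 14²≡8, 15²≡37, 16²≡21, 17²≡7, 18²≡42, 19²≡32, 20²≡24, 21²≡18, 22²≡14, 23²≡12 (mod 47).
So the quadratic residues mod 47 are {1, 2, 3, 4, 6, 7, 8, 9, 12, 14, 16, 17, 18, 21, 24, 25, 27, 28, 32, 34, 36, 37, 42}.

1 2 3 4 6 7 8 9 12 14 16 17 18 21 24 25 27 28 32 34 36 37 42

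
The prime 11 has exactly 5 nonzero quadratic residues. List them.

1, 3, 4, 5, 9

Square k = 1,…,5 (k and 11−k give the same square):
1²=1, 2²=4, 3²=9, 4²≡5, 5²≡3 (mod 11).
So the quadratic residues mod 11 are {1, 3, 4, 5, 9}.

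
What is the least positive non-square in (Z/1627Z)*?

2

(2/1627) = −1, so 2 is the smallest positive non-residue mod 1627.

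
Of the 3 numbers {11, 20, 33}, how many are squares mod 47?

0

(11/47) = -1 → non-residue.
(20/47) = -1 → non-residue.
(33/47) = -1 → non-residue.
Total quadratic residues among the 3: 0.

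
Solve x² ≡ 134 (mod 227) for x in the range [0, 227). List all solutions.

19, 208

Since 227 ≡ 3 (mod 4), a square root of 134 is 134^((227+1)/4) = 134^57 mod 227.
Repeated squaring: 134^2≡23, 134^4≡75, 134^8≡177, 134^16≡3, 134^32≡9 (mod 227).
134^57 = 134^(32+16+8+1) ≡ 19 (mod 227).
Check: 19² = 361 ≡ 134 (mod 227). The two roots are 19 and 208.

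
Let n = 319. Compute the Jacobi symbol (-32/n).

First reduce: -32 ≡ 287 (mod 319).
Reciprocity: 287 ≡ 3 and 319 ≡ 3 (mod 4), so (287/319) = −(319/287).
Reduce top mod 287: now compute (32/287).
Pull out 2^5: since 287 ≡ 7 (mod 8), (2/287) = +1, so (2/287)^5 = +1.
Reached (1/287) = 1. Collecting the sign flips along the way, the symbol is -1.

-1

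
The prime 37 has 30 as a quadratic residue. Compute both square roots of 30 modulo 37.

17, 20

37 ≡ 1 (mod 4), so we find a root by search.
Trying successive values, 17² = 289 ≡ 30 (mod 37). The other root is 37 − 17 = 20.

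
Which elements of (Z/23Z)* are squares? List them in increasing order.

1,2,3,4,6,8,9,12,13,16,18

Square k = 1,…,11 (k and 23−k give the same square):
1²=1, 2²=4, 3²=9, 4²=16, 5²≡2, 6²≡13, 7²≡3, 8²≡18, 9²≡12, 10²≡8, 11²≡6 (mod 23).
So the quadratic residues mod 23 are {1, 2, 3, 4, 6, 8, 9, 12, 13, 16, 18}.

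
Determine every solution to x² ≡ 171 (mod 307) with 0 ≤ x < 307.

103, 204

Since 307 ≡ 3 (mod 4), a square root of 171 is 171^((307+1)/4) = 171^77 mod 307.
Repeated squaring: 171^2≡76, 171^4≡250, 171^8≡179, 171^16≡113, 171^32≡182, 171^64≡275 (mod 307).
171^77 = 171^(64+8+4+1) ≡ 103 (mod 307).
Check: 103² = 10609 ≡ 171 (mod 307). The two roots are 103 and 204.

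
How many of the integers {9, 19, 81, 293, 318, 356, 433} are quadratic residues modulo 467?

4

(9/467) = +1 → QR.
(19/467) = -1 → non-residue.
(81/467) = +1 → QR.
(293/467) = -1 → non-residue.
(318/467) = -1 → non-residue.
(356/467) = +1 → QR.
(433/467) = +1 → QR.
Total quadratic residues among the 7: 4.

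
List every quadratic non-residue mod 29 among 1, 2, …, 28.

2 3 8 10 11 12 14 15 17 18 19 21 26 27

Square k = 1,…,14 (k and 29−k give the same square):
1²=1, 2²=4, 3²=9, 4²=16, 5²=25, 6²≡7, 7²≡20, 8²≡6, 9²≡23, 10²≡13, 11²≡5, 12²≡28, 13²≡24, 14²≡22 (mod 29).
The residues are {1, 4, 5, 6, 7, 9, 13, 16, 20, 22, 23, 24, 25, 28}; the non-residues are the remaining 14 nonzero classes.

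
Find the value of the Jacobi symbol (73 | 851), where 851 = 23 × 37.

Reciprocity: 73 ≡ 1 and 851 ≡ 3 (mod 4), so (73/851) = +(851/73).
Reduce top mod 73: now compute (48/73).
Pull out 2^4: since 73 ≡ 1 (mod 8), (2/73) = +1, so (2/73)^4 = +1.
Reciprocity: 3 ≡ 3 and 73 ≡ 1 (mod 4), so (3/73) = +(73/3).
Reduce top mod 3: now compute (1/3).
Reached (1/3) = 1. Collecting the sign flips along the way, the symbol is +1.

1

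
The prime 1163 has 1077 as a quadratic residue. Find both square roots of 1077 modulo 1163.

364, 799

Since 1163 ≡ 3 (mod 4), a square root of 1077 is 1077^((1163+1)/4) = 1077^291 mod 1163.
Repeated squaring: 1077^2≡418, 1077^4≡274, 1077^8≡644, 1077^16≡708, 1077^32≡11, 1077^64≡121, 1077^128≡685, 1077^256≡536 (mod 1163).
1077^291 = 1077^(256+32+2+1) ≡ 364 (mod 1163).
Check: 364² = 132496 ≡ 1077 (mod 1163). The two roots are 364 and 799.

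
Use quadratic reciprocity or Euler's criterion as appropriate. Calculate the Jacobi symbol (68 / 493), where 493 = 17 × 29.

0

Pull out 2^2: since 493 ≡ 5 (mod 8), (2/493) = -1, so (2/493)^2 = +1.
Reciprocity: 17 ≡ 1 and 493 ≡ 1 (mod 4), so (17/493) = +(493/17).
Reduce top mod 17: now compute (0/17).
Top reduces to 0: gcd > 1, so the symbol is 0.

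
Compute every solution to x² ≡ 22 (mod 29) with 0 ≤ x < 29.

14, 15

29 ≡ 1 (mod 4), so we find a root by search.
Trying successive values, 14² = 196 ≡ 22 (mod 29). The other root is 29 − 14 = 15.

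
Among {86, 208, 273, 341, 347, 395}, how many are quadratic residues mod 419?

5

(86/419) = -1 → non-residue.
(208/419) = +1 → QR.
(273/419) = +1 → QR.
(341/419) = +1 → QR.
(347/419) = +1 → QR.
(395/419) = +1 → QR.
Total quadratic residues among the 6: 5.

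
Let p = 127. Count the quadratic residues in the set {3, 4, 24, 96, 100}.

2

(3/127) = -1 → non-residue.
(4/127) = +1 → QR.
(24/127) = -1 → non-residue.
(96/127) = -1 → non-residue.
(100/127) = +1 → QR.
Total quadratic residues among the 5: 2.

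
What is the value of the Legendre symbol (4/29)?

1

Pull out 2^2: since 29 ≡ 5 (mod 8), (2/29) = -1, so (2/29)^2 = +1.
Reached (1/29) = 1. Collecting the sign flips along the way, the symbol is +1.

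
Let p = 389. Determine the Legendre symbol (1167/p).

0

First reduce: 1167 ≡ 0 (mod 389).
Top reduces to 0: gcd > 1, so the symbol is 0.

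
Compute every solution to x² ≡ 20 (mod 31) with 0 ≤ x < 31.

12, 19

Since 31 ≡ 3 (mod 4), a square root of 20 is 20^((31+1)/4) = 20^8 mod 31.
Repeated squaring: 20^2≡28, 20^4≡9, 20^8≡19 (mod 31).
20^8 = 20^(8) ≡ 19 (mod 31).
Check: 19² = 361 ≡ 20 (mod 31). The two roots are 12 and 19.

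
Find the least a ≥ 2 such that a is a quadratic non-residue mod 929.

(2/929) = +1, so 2 is a residue.
(3/929) = −1, so 3 is the smallest positive non-residue mod 929.

3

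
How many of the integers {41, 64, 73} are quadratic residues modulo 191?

(41/191) = -1 → non-residue.
(64/191) = +1 → QR.
(73/191) = -1 → non-residue.
Total quadratic residues among the 3: 1.

1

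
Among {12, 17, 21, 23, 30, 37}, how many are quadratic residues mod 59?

3

(12/59) = +1 → QR.
(17/59) = +1 → QR.
(21/59) = +1 → QR.
(23/59) = -1 → non-residue.
(30/59) = -1 → non-residue.
(37/59) = -1 → non-residue.
Total quadratic residues among the 6: 3.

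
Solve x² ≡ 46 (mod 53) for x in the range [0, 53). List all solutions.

53 ≡ 1 (mod 4), so we find a root by search.
Trying successive values, 24² = 576 ≡ 46 (mod 53). The other root is 53 − 24 = 29.

24, 29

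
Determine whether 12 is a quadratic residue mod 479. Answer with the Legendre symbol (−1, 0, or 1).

Pull out 2^2: since 479 ≡ 7 (mod 8), (2/479) = +1, so (2/479)^2 = +1.
Reciprocity: 3 ≡ 3 and 479 ≡ 3 (mod 4), so (3/479) = −(479/3).
Reduce top mod 3: now compute (2/3).
Pull out 2: since 3 ≡ 3 (mod 8), (2/3) = -1.
Reached (1/3) = 1. Collecting the sign flips along the way, the symbol is +1.

1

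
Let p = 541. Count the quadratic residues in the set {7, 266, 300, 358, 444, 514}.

3

(7/541) = +1 → QR.
(266/541) = -1 → non-residue.
(300/541) = +1 → QR.
(358/541) = -1 → non-residue.
(444/541) = -1 → non-residue.
(514/541) = +1 → QR.
Total quadratic residues among the 6: 3.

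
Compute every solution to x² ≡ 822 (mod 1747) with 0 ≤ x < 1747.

778, 969

Since 1747 ≡ 3 (mod 4), a square root of 822 is 822^((1747+1)/4) = 822^437 mod 1747.
Repeated squaring: 822^2≡1342, 822^4≡1554, 822^8≡562, 822^16≡1384, 822^32≡744, 822^64≡1484, 822^128≡1036, 822^256≡638 (mod 1747).
822^437 = 822^(256+128+32+16+4+1) ≡ 778 (mod 1747).
Check: 778² = 605284 ≡ 822 (mod 1747). The two roots are 778 and 969.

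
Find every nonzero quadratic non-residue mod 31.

Square k = 1,…,15 (k and 31−k give the same square):
1²=1, 2²=4, 3²=9, 4²=16, 5²=25, 6²≡5, 7²≡18, 8²≡2, 9²≡19, 10²≡7, 11²≡28, 12²≡20, 13²≡14, 14²≡10, 15²≡8 (mod 31).
The residues are {1, 2, 4, 5, 7, 8, 9, 10, 14, 16, 18, 19, 20, 25, 28}; the non-residues are the remaining 15 nonzero classes.

3, 6, 11, 12, 13, 15, 17, 21, 22, 23, 24, 26, 27, 29, 30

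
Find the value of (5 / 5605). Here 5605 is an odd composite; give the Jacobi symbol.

Reciprocity: 5 ≡ 1 and 5605 ≡ 1 (mod 4), so (5/5605) = +(5605/5).
Reduce top mod 5: now compute (0/5).
Top reduces to 0: gcd > 1, so the symbol is 0.

0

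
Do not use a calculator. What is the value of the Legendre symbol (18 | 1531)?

Pull out 2: since 1531 ≡ 3 (mod 8), (2/1531) = -1.
Reciprocity: 9 ≡ 1 and 1531 ≡ 3 (mod 4), so (9/1531) = +(1531/9).
Reduce top mod 9: now compute (1/9).
Reached (1/9) = 1. Collecting the sign flips along the way, the symbol is -1.

-1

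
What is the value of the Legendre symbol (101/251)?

1

Reciprocity: 101 ≡ 1 and 251 ≡ 3 (mod 4), so (101/251) = +(251/101).
Reduce top mod 101: now compute (49/101).
Reciprocity: 49 ≡ 1 and 101 ≡ 1 (mod 4), so (49/101) = +(101/49).
Reduce top mod 49: now compute (3/49).
Reciprocity: 3 ≡ 3 and 49 ≡ 1 (mod 4), so (3/49) = +(49/3).
Reduce top mod 3: now compute (1/3).
Reached (1/3) = 1. Collecting the sign flips along the way, the symbol is +1.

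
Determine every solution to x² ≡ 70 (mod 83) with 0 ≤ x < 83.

Since 83 ≡ 3 (mod 4), a square root of 70 is 70^((83+1)/4) = 70^21 mod 83.
Repeated squaring: 70^2≡3, 70^4≡9, 70^8≡81, 70^16≡4 (mod 83).
70^21 = 70^(16+4+1) ≡ 30 (mod 83).
Check: 30² = 900 ≡ 70 (mod 83). The two roots are 30 and 53.

30, 53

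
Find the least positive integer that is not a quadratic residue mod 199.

3

(2/199) = +1, so 2 is a residue.
(3/199) = −1, so 3 is the smallest positive non-residue mod 199.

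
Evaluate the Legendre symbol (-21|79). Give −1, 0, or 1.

First reduce: -21 ≡ 58 (mod 79).
Pull out 2: since 79 ≡ 7 (mod 8), (2/79) = +1.
Reciprocity: 29 ≡ 1 and 79 ≡ 3 (mod 4), so (29/79) = +(79/29).
Reduce top mod 29: now compute (21/29).
Reciprocity: 21 ≡ 1 and 29 ≡ 1 (mod 4), so (21/29) = +(29/21).
Reduce top mod 21: now compute (8/21).
Pull out 2^3: since 21 ≡ 5 (mod 8), (2/21) = -1, so (2/21)^3 = -1.
Reached (1/21) = 1. Collecting the sign flips along the way, the symbol is -1.

-1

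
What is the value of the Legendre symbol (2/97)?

1

Pull out 2: since 97 ≡ 1 (mod 8), (2/97) = +1.
Reached (1/97) = 1. Collecting the sign flips along the way, the symbol is +1.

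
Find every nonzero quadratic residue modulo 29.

1 4 5 6 7 9 13 16 20 22 23 24 25 28

Square k = 1,…,14 (k and 29−k give the same square):
1²=1, 2²=4, 3²=9, 4²=16, 5²=25, 6²≡7, 7²≡20, 8²≡6, 9²≡23, 10²≡13, 11²≡5, 12²≡28, 13²≡24, 14²≡22 (mod 29).
So the quadratic residues mod 29 are {1, 4, 5, 6, 7, 9, 13, 16, 20, 22, 23, 24, 25, 28}.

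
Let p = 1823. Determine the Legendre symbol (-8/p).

First reduce: -8 ≡ 1815 (mod 1823).
Reciprocity: 1815 ≡ 3 and 1823 ≡ 3 (mod 4), so (1815/1823) = −(1823/1815).
Reduce top mod 1815: now compute (8/1815).
Pull out 2^3: since 1815 ≡ 7 (mod 8), (2/1815) = +1, so (2/1815)^3 = +1.
Reached (1/1815) = 1. Collecting the sign flips along the way, the symbol is -1.

-1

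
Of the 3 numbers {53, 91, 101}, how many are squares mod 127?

(53/127) = -1 → non-residue.
(91/127) = -1 → non-residue.
(101/127) = -1 → non-residue.
Total quadratic residues among the 3: 0.

0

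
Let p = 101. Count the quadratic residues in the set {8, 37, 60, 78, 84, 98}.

(8/101) = -1 → non-residue.
(37/101) = +1 → QR.
(60/101) = -1 → non-residue.
(78/101) = +1 → QR.
(84/101) = +1 → QR.
(98/101) = -1 → non-residue.
Total quadratic residues among the 6: 3.

3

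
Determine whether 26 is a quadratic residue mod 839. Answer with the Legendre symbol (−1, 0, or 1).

-1

Pull out 2: since 839 ≡ 7 (mod 8), (2/839) = +1.
Reciprocity: 13 ≡ 1 and 839 ≡ 3 (mod 4), so (13/839) = +(839/13).
Reduce top mod 13: now compute (7/13).
Reciprocity: 7 ≡ 3 and 13 ≡ 1 (mod 4), so (7/13) = +(13/7).
Reduce top mod 7: now compute (6/7).
Pull out 2: since 7 ≡ 7 (mod 8), (2/7) = +1.
Reciprocity: 3 ≡ 3 and 7 ≡ 3 (mod 4), so (3/7) = −(7/3).
Reduce top mod 3: now compute (1/3).
Reached (1/3) = 1. Collecting the sign flips along the way, the symbol is -1.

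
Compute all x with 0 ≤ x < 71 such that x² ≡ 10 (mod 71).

Since 71 ≡ 3 (mod 4), a square root of 10 is 10^((71+1)/4) = 10^18 mod 71.
Repeated squaring: 10^2≡29, 10^4≡60, 10^8≡50, 10^16≡15 (mod 71).
10^18 = 10^(16+2) ≡ 9 (mod 71).
Check: 9² = 81 ≡ 10 (mod 71). The two roots are 9 and 62.

9, 62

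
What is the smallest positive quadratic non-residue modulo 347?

(2/347) = −1, so 2 is the smallest positive non-residue mod 347.

2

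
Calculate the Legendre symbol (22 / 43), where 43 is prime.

-1

Euler's criterion: (22/43) ≡ 22^21 (mod 43).
22^2 ≡ 11 (mod 43)
22^4 ≡ 35 (mod 43)
22^8 ≡ 21 (mod 43)
22^16 ≡ 11 (mod 43)
22^21 = 22^(16+4+1) ≡ 42 (mod 43).
Result is 42 ≡ −1, so (22/43) = −1.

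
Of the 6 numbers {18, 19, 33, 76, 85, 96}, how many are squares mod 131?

1

(18/131) = -1 → non-residue.
(19/131) = -1 → non-residue.
(33/131) = +1 → QR.
(76/131) = -1 → non-residue.
(85/131) = -1 → non-residue.
(96/131) = -1 → non-residue.
Total quadratic residues among the 6: 1.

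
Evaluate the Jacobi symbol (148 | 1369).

Pull out 2^2: since 1369 ≡ 1 (mod 8), (2/1369) = +1, so (2/1369)^2 = +1.
Reciprocity: 37 ≡ 1 and 1369 ≡ 1 (mod 4), so (37/1369) = +(1369/37).
Reduce top mod 37: now compute (0/37).
Top reduces to 0: gcd > 1, so the symbol is 0.

0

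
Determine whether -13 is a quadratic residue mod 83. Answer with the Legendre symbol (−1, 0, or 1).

1

Euler's criterion: (-13/83) ≡ 70^41 (mod 83).
70^2 ≡ 3 (mod 83)
70^4 ≡ 9 (mod 83)
70^8 ≡ 81 (mod 83)
70^16 ≡ 4 (mod 83)
70^32 ≡ 16 (mod 83)
70^41 = 70^(32+8+1) ≡ 1 (mod 83).
Result is 1, so (-13/83) = 1.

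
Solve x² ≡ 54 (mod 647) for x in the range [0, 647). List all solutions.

236, 411

Since 647 ≡ 3 (mod 4), a square root of 54 is 54^((647+1)/4) = 54^162 mod 647.
Repeated squaring: 54^2≡328, 54^4≡182, 54^8≡127, 54^16≡601, 54^32≡175, 54^64≡216, 54^128≡72 (mod 647).
54^162 = 54^(128+32+2) ≡ 411 (mod 647).
Check: 411² = 168921 ≡ 54 (mod 647). The two roots are 236 and 411.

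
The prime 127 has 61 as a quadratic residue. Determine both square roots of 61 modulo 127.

51, 76

Since 127 ≡ 3 (mod 4), a square root of 61 is 61^((127+1)/4) = 61^32 mod 127.
Repeated squaring: 61^2≡38, 61^4≡47, 61^8≡50, 61^16≡87, 61^32≡76 (mod 127).
61^32 = 61^(32) ≡ 76 (mod 127).
Check: 76² = 5776 ≡ 61 (mod 127). The two roots are 51 and 76.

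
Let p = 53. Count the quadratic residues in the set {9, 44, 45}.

(9/53) = +1 → QR.
(44/53) = +1 → QR.
(45/53) = -1 → non-residue.
Total quadratic residues among the 3: 2.

2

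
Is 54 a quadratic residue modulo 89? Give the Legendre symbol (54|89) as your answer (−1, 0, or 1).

-1

Pull out 2: since 89 ≡ 1 (mod 8), (2/89) = +1.
Reciprocity: 27 ≡ 3 and 89 ≡ 1 (mod 4), so (27/89) = +(89/27).
Reduce top mod 27: now compute (8/27).
Pull out 2^3: since 27 ≡ 3 (mod 8), (2/27) = -1, so (2/27)^3 = -1.
Reached (1/27) = 1. Collecting the sign flips along the way, the symbol is -1.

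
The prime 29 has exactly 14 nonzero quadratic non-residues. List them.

Square k = 1,…,14 (k and 29−k give the same square):
1²=1, 2²=4, 3²=9, 4²=16, 5²=25, 6²≡7, 7²≡20, 8²≡6, 9²≡23, 10²≡13, 11²≡5, 12²≡28, 13²≡24, 14²≡22 (mod 29).
The residues are {1, 4, 5, 6, 7, 9, 13, 16, 20, 22, 23, 24, 25, 28}; the non-residues are the remaining 14 nonzero classes.

2 3 8 10 11 12 14 15 17 18 19 21 26 27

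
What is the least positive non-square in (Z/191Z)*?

(2/191) = +1, so 2 is a residue.
(3/191) = +1, so 3 is a residue.
(4/191) = +1, so 4 is a residue.
(5/191) = +1, so 5 is a residue.
(6/191) = +1, so 6 is a residue.
(7/191) = −1, so 7 is the smallest positive non-residue mod 191.

7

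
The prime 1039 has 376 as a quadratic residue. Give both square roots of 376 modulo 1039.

Since 1039 ≡ 3 (mod 4), a square root of 376 is 376^((1039+1)/4) = 376^260 mod 1039.
Repeated squaring: 376^2≡72, 376^4≡1028, 376^8≡121, 376^16≡95, 376^32≡713, 376^64≡298, 376^128≡489, 376^256≡151 (mod 1039).
376^260 = 376^(256+4) ≡ 417 (mod 1039).
Check: 417² = 173889 ≡ 376 (mod 1039). The two roots are 417 and 622.

417, 622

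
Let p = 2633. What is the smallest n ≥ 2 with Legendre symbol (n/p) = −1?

3

(2/2633) = +1, so 2 is a residue.
(3/2633) = −1, so 3 is the smallest positive non-residue mod 2633.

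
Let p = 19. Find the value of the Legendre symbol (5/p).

Reciprocity: 5 ≡ 1 and 19 ≡ 3 (mod 4), so (5/19) = +(19/5).
Reduce top mod 5: now compute (4/5).
Pull out 2^2: since 5 ≡ 5 (mod 8), (2/5) = -1, so (2/5)^2 = +1.
Reached (1/5) = 1. Collecting the sign flips along the way, the symbol is +1.

1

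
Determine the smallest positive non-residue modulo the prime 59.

2

(2/59) = −1, so 2 is the smallest positive non-residue mod 59.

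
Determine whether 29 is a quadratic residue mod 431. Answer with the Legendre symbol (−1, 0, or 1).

1

Euler's criterion: (29/431) ≡ 29^215 (mod 431).
29^2 ≡ 410 (mod 431)
29^4 ≡ 10 (mod 431)
29^8 ≡ 100 (mod 431)
29^16 ≡ 87 (mod 431)
29^32 ≡ 242 (mod 431)
29^64 ≡ 379 (mod 431)
29^128 ≡ 118 (mod 431)
29^215 = 29^(128+64+16+4+2+1) ≡ 1 (mod 431).
Result is 1, so (29/431) = 1.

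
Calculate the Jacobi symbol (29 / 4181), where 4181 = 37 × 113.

1

Reciprocity: 29 ≡ 1 and 4181 ≡ 1 (mod 4), so (29/4181) = +(4181/29).
Reduce top mod 29: now compute (5/29).
Reciprocity: 5 ≡ 1 and 29 ≡ 1 (mod 4), so (5/29) = +(29/5).
Reduce top mod 5: now compute (4/5).
Pull out 2^2: since 5 ≡ 5 (mod 8), (2/5) = -1, so (2/5)^2 = +1.
Reached (1/5) = 1. Collecting the sign flips along the way, the symbol is +1.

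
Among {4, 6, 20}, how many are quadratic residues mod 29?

3

(4/29) = +1 → QR.
(6/29) = +1 → QR.
(20/29) = +1 → QR.
Total quadratic residues among the 3: 3.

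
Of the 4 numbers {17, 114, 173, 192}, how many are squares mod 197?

2

(17/197) = -1 → non-residue.
(114/197) = +1 → QR.
(173/197) = +1 → QR.
(192/197) = -1 → non-residue.
Total quadratic residues among the 4: 2.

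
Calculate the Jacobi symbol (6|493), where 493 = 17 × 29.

-1

Pull out 2: since 493 ≡ 5 (mod 8), (2/493) = -1.
Reciprocity: 3 ≡ 3 and 493 ≡ 1 (mod 4), so (3/493) = +(493/3).
Reduce top mod 3: now compute (1/3).
Reached (1/3) = 1. Collecting the sign flips along the way, the symbol is -1.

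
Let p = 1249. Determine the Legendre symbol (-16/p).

First reduce: -16 ≡ 1233 (mod 1249).
Reciprocity: 1233 ≡ 1 and 1249 ≡ 1 (mod 4), so (1233/1249) = +(1249/1233).
Reduce top mod 1233: now compute (16/1233).
Pull out 2^4: since 1233 ≡ 1 (mod 8), (2/1233) = +1, so (2/1233)^4 = +1.
Reached (1/1233) = 1. Collecting the sign flips along the way, the symbol is +1.

1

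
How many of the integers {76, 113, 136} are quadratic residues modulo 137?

(76/137) = +1 → QR.
(113/137) = -1 → non-residue.
(136/137) = +1 → QR.
Total quadratic residues among the 3: 2.

2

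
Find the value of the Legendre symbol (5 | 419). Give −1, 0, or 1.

1

Reciprocity: 5 ≡ 1 and 419 ≡ 3 (mod 4), so (5/419) = +(419/5).
Reduce top mod 5: now compute (4/5).
Pull out 2^2: since 5 ≡ 5 (mod 8), (2/5) = -1, so (2/5)^2 = +1.
Reached (1/5) = 1. Collecting the sign flips along the way, the symbol is +1.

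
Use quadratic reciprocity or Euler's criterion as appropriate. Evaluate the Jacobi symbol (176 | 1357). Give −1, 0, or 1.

1

Pull out 2^4: since 1357 ≡ 5 (mod 8), (2/1357) = -1, so (2/1357)^4 = +1.
Reciprocity: 11 ≡ 3 and 1357 ≡ 1 (mod 4), so (11/1357) = +(1357/11).
Reduce top mod 11: now compute (4/11).
Pull out 2^2: since 11 ≡ 3 (mod 8), (2/11) = -1, so (2/11)^2 = +1.
Reached (1/11) = 1. Collecting the sign flips along the way, the symbol is +1.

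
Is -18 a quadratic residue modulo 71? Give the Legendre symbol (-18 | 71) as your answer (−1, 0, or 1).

First reduce: -18 ≡ 53 (mod 71).
Reciprocity: 53 ≡ 1 and 71 ≡ 3 (mod 4), so (53/71) = +(71/53).
Reduce top mod 53: now compute (18/53).
Pull out 2: since 53 ≡ 5 (mod 8), (2/53) = -1.
Reciprocity: 9 ≡ 1 and 53 ≡ 1 (mod 4), so (9/53) = +(53/9).
Reduce top mod 9: now compute (8/9).
Pull out 2^3: since 9 ≡ 1 (mod 8), (2/9) = +1, so (2/9)^3 = +1.
Reached (1/9) = 1. Collecting the sign flips along the way, the symbol is -1.

-1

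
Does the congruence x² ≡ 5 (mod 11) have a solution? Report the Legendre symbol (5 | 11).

1

Reciprocity: 5 ≡ 1 and 11 ≡ 3 (mod 4), so (5/11) = +(11/5).
Reduce top mod 5: now compute (1/5).
Reached (1/5) = 1. Collecting the sign flips along the way, the symbol is +1.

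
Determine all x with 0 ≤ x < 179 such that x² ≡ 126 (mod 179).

22, 157

Since 179 ≡ 3 (mod 4), a square root of 126 is 126^((179+1)/4) = 126^45 mod 179.
Repeated squaring: 126^2≡124, 126^4≡161, 126^8≡145, 126^16≡82, 126^32≡101 (mod 179).
126^45 = 126^(32+8+4+1) ≡ 22 (mod 179).
Check: 22² = 484 ≡ 126 (mod 179). The two roots are 22 and 157.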